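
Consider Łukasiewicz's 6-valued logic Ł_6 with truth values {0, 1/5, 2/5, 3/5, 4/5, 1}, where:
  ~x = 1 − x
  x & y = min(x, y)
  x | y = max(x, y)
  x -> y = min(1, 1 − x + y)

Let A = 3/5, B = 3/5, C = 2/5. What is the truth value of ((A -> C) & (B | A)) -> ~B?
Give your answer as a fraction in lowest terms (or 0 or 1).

A -> C = 3/5 -> 2/5 = 4/5
B | A = 3/5 | 3/5 = 3/5
(A -> C) & (B | A) = 4/5 & 3/5 = 3/5
~B = ~3/5 = 2/5
((A -> C) & (B | A)) -> ~B = 3/5 -> 2/5 = 4/5

4/5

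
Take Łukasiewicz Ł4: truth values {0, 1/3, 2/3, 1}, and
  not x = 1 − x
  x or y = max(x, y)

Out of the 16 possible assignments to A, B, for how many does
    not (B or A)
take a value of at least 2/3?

4

A = 0, B = 0 ↦ 1  ≥
A = 0, B = 1/3 ↦ 2/3  ≥
A = 0, B = 2/3 ↦ 1/3  <
A = 0, B = 1 ↦ 0  <
A = 1/3, B = 0 ↦ 2/3  ≥
A = 1/3, B = 1/3 ↦ 2/3  ≥
A = 1/3, B = 2/3 ↦ 1/3  <
A = 1/3, B = 1 ↦ 0  <
A = 2/3, B = 0 ↦ 1/3  <
A = 2/3, B = 1/3 ↦ 1/3  <
A = 2/3, B = 2/3 ↦ 1/3  <
A = 2/3, B = 1 ↦ 0  <
A = 1, B = 0 ↦ 0  <
A = 1, B = 1/3 ↦ 0  <
A = 1, B = 2/3 ↦ 0  <
A = 1, B = 1 ↦ 0  <
So 4 of the 16 assignments meet the threshold.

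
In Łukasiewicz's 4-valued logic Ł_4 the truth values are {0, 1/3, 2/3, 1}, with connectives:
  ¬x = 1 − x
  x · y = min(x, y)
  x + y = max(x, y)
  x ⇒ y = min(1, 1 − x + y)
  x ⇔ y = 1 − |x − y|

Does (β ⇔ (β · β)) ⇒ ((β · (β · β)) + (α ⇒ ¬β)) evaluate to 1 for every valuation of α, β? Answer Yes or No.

Counterexample: take α = 2/3, β = 2/3.
β · β = 2/3 · 2/3 = 2/3
β ⇔ (β · β) = 2/3 ⇔ 2/3 = 1
β · β = 2/3 · 2/3 = 2/3
β · (β · β) = 2/3 · 2/3 = 2/3
¬β = ¬2/3 = 1/3
α ⇒ ¬β = 2/3 ⇒ 1/3 = 2/3
(β · (β · β)) + (α ⇒ ¬β) = 2/3 + 2/3 = 2/3
(β ⇔ (β · β)) ⇒ ((β · (β · β)) + (α ⇒ ¬β)) = 1 ⇒ 2/3 = 2/3
This gives 2/3 ≠ 1.

No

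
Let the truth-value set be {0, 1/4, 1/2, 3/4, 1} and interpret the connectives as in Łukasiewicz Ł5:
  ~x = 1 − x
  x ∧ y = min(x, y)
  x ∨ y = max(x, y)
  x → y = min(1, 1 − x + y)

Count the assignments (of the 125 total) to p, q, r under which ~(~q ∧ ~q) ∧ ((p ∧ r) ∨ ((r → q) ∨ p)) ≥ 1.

value 1: 25 assignments (counts)
value 3/4: 25 assignments
value 1/2: 25 assignments
value 1/4: 25 assignments
value 0: 25 assignments
So 25 of the 125 assignments meet the threshold.

25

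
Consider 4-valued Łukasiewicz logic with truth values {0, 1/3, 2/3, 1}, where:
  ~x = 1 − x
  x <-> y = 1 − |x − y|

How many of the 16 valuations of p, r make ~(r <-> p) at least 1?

2

p = 0, r = 0 ↦ 0  <
p = 0, r = 1/3 ↦ 1/3  <
p = 0, r = 2/3 ↦ 2/3  <
p = 0, r = 1 ↦ 1  ≥
p = 1/3, r = 0 ↦ 1/3  <
p = 1/3, r = 1/3 ↦ 0  <
p = 1/3, r = 2/3 ↦ 1/3  <
p = 1/3, r = 1 ↦ 2/3  <
p = 2/3, r = 0 ↦ 2/3  <
p = 2/3, r = 1/3 ↦ 1/3  <
p = 2/3, r = 2/3 ↦ 0  <
p = 2/3, r = 1 ↦ 1/3  <
p = 1, r = 0 ↦ 1  ≥
p = 1, r = 1/3 ↦ 2/3  <
p = 1, r = 2/3 ↦ 1/3  <
p = 1, r = 1 ↦ 0  <
So 2 of the 16 assignments meet the threshold.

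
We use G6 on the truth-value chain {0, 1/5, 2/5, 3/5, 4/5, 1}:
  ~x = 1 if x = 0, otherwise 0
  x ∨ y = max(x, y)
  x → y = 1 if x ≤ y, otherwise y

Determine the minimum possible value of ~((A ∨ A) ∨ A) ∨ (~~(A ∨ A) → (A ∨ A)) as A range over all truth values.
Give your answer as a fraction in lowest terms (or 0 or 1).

1/5

Take A = 1/5:
A ∨ A = 1/5 ∨ 1/5 = 1/5
(A ∨ A) ∨ A = 1/5 ∨ 1/5 = 1/5
~((A ∨ A) ∨ A) = ~1/5 = 0
A ∨ A = 1/5 ∨ 1/5 = 1/5
~(A ∨ A) = ~1/5 = 0
~~(A ∨ A) = ~0 = 1
A ∨ A = 1/5 ∨ 1/5 = 1/5
~~(A ∨ A) → (A ∨ A) = 1 → 1/5 = 1/5
~((A ∨ A) ∨ A) ∨ (~~(A ∨ A) → (A ∨ A)) = 0 ∨ 1/5 = 1/5
No assignment yields a value below 1/5, so this is the minimum.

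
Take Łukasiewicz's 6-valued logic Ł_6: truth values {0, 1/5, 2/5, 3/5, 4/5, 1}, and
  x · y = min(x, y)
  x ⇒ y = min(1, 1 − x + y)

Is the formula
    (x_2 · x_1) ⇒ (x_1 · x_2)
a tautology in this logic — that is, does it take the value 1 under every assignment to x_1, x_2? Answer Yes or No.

Yes

At x_1 = 2/5, x_2 = 1, for instance:
x_2 · x_1 = 1 · 2/5 = 2/5
x_1 · x_2 = 2/5 · 1 = 2/5
(x_2 · x_1) ⇒ (x_1 · x_2) = 2/5 ⇒ 2/5 = 1
and checking the remaining 35 assignments likewise gives ≥ 1 in every case.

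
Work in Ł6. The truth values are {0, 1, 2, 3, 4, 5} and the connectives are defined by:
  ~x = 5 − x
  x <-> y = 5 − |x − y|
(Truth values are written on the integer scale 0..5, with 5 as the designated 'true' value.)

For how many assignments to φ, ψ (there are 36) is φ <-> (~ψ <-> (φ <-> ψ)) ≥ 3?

16

value 4: 16 assignments (counts)
value 2: 12 assignments
value 0: 8 assignments
So 16 of the 36 assignments meet the threshold.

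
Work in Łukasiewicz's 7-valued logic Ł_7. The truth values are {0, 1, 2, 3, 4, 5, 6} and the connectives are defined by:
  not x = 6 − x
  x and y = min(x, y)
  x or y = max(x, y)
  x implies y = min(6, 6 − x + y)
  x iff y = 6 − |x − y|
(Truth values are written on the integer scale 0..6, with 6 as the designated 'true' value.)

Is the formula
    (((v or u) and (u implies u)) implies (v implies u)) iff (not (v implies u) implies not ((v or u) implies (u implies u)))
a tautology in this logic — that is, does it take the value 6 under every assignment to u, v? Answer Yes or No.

No

Counterexample: take u = 0, v = 1.
v or u = 1 or 0 = 1
u implies u = 0 implies 0 = 6
(v or u) and (u implies u) = 1 and 6 = 1
v implies u = 1 implies 0 = 5
((v or u) and (u implies u)) implies (v implies u) = 1 implies 5 = 6
v implies u = 1 implies 0 = 5
not (v implies u) = not 5 = 1
v or u = 1 or 0 = 1
u implies u = 0 implies 0 = 6
(v or u) implies (u implies u) = 1 implies 6 = 6
not ((v or u) implies (u implies u)) = not 6 = 0
not (v implies u) implies not ((v or u) implies (u implies u)) = 1 implies 0 = 5
(((v or u) and (u implies u)) implies (v implies u)) iff (not (v implies u) implies not ((v or u) implies (u implies u))) = 6 iff 5 = 5
This gives 5 ≠ 6.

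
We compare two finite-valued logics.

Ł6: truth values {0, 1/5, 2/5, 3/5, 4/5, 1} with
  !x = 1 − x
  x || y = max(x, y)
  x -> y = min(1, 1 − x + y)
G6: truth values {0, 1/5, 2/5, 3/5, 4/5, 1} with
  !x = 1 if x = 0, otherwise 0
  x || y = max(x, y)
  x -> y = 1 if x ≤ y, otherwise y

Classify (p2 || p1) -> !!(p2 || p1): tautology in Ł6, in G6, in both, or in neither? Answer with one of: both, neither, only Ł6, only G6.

In Ł6: every assignment gives 1 — tautology.
In G6: every assignment gives 1 — tautology.

both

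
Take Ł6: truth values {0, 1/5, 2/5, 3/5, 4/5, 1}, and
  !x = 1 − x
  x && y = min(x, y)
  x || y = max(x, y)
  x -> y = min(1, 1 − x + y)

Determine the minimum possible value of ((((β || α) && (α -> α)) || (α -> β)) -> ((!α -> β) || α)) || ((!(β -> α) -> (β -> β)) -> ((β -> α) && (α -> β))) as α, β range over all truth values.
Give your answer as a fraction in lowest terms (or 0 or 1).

Take α = 0, β = 2/5:
β || α = 2/5 || 0 = 2/5
α -> α = 0 -> 0 = 1
(β || α) && (α -> α) = 2/5 && 1 = 2/5
α -> β = 0 -> 2/5 = 1
((β || α) && (α -> α)) || (α -> β) = 2/5 || 1 = 1
!α = !0 = 1
!α -> β = 1 -> 2/5 = 2/5
(!α -> β) || α = 2/5 || 0 = 2/5
(((β || α) && (α -> α)) || (α -> β)) -> ((!α -> β) || α) = 1 -> 2/5 = 2/5
β -> α = 2/5 -> 0 = 3/5
!(β -> α) = !3/5 = 2/5
β -> β = 2/5 -> 2/5 = 1
!(β -> α) -> (β -> β) = 2/5 -> 1 = 1
β -> α = 2/5 -> 0 = 3/5
α -> β = 0 -> 2/5 = 1
(β -> α) && (α -> β) = 3/5 && 1 = 3/5
(!(β -> α) -> (β -> β)) -> ((β -> α) && (α -> β)) = 1 -> 3/5 = 3/5
((((β || α) && (α -> α)) || (α -> β)) -> ((!α -> β) || α)) || ((!(β -> α) -> (β -> β)) -> ((β -> α) && (α -> β))) = 2/5 || 3/5 = 3/5
No assignment yields a value below 3/5, so this is the minimum.

3/5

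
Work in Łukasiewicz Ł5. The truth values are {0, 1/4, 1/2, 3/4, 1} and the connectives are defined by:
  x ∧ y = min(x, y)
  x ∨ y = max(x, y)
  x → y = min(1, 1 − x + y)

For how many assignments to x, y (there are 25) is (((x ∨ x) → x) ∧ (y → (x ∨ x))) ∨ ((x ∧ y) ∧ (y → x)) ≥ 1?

value 1: 15 assignments (counts)
value 3/4: 4 assignments
value 1/2: 3 assignments
value 1/4: 2 assignments
value 0: 1 assignment
So 15 of the 25 assignments meet the threshold.

15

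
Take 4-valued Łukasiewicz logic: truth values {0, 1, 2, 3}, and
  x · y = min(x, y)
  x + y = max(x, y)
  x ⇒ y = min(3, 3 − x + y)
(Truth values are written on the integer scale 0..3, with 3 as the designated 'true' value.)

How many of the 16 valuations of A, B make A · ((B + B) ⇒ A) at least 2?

A = 0, B = 0 ↦ 0  <
A = 0, B = 1 ↦ 0  <
A = 0, B = 2 ↦ 0  <
A = 0, B = 3 ↦ 0  <
A = 1, B = 0 ↦ 1  <
A = 1, B = 1 ↦ 1  <
A = 1, B = 2 ↦ 1  <
A = 1, B = 3 ↦ 1  <
A = 2, B = 0 ↦ 2  ≥
A = 2, B = 1 ↦ 2  ≥
A = 2, B = 2 ↦ 2  ≥
A = 2, B = 3 ↦ 2  ≥
A = 3, B = 0 ↦ 3  ≥
A = 3, B = 1 ↦ 3  ≥
A = 3, B = 2 ↦ 3  ≥
A = 3, B = 3 ↦ 3  ≥
So 8 of the 16 assignments meet the threshold.

8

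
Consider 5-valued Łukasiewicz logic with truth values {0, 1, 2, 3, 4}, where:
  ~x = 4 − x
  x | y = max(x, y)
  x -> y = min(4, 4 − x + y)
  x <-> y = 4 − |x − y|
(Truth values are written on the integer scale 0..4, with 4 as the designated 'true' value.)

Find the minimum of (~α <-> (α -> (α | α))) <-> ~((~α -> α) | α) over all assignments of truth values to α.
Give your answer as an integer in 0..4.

Take α = 2:
~α = ~2 = 2
α | α = 2 | 2 = 2
α -> (α | α) = 2 -> 2 = 4
~α <-> (α -> (α | α)) = 2 <-> 4 = 2
~α = ~2 = 2
~α -> α = 2 -> 2 = 4
(~α -> α) | α = 4 | 2 = 4
~((~α -> α) | α) = ~4 = 0
(~α <-> (α -> (α | α))) <-> ~((~α -> α) | α) = 2 <-> 0 = 2
No assignment yields a value below 2, so this is the minimum.

2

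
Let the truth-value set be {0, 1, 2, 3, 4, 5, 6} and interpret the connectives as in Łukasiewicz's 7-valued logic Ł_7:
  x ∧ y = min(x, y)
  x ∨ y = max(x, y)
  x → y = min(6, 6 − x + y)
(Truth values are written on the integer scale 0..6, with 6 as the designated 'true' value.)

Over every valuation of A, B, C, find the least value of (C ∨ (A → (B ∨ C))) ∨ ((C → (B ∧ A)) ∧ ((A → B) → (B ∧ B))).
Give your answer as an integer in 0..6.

Take A = 3, B = 0, C = 0:
B ∨ C = 0 ∨ 0 = 0
A → (B ∨ C) = 3 → 0 = 3
C ∨ (A → (B ∨ C)) = 0 ∨ 3 = 3
B ∧ A = 0 ∧ 3 = 0
C → (B ∧ A) = 0 → 0 = 6
A → B = 3 → 0 = 3
B ∧ B = 0 ∧ 0 = 0
(A → B) → (B ∧ B) = 3 → 0 = 3
(C → (B ∧ A)) ∧ ((A → B) → (B ∧ B)) = 6 ∧ 3 = 3
(C ∨ (A → (B ∨ C))) ∨ ((C → (B ∧ A)) ∧ ((A → B) → (B ∧ B))) = 3 ∨ 3 = 3
No assignment yields a value below 3, so this is the minimum.

3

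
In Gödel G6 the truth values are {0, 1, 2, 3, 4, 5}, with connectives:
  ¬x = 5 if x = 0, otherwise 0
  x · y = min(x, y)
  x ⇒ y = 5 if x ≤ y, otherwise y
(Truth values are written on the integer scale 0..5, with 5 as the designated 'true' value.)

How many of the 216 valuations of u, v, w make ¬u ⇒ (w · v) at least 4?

value 5: 181 assignments (counts)
value 4: 3 assignments (counts)
value 3: 5 assignments
value 2: 7 assignments
value 1: 9 assignments
value 0: 11 assignments
So 184 of the 216 assignments meet the threshold.

184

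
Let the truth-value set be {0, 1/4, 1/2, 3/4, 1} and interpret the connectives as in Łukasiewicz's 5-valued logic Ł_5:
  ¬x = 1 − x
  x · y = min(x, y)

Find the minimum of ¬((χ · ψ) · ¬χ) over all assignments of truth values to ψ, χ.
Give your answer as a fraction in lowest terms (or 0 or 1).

Take ψ = 1/2, χ = 1/2:
χ · ψ = 1/2 · 1/2 = 1/2
¬χ = ¬1/2 = 1/2
(χ · ψ) · ¬χ = 1/2 · 1/2 = 1/2
¬((χ · ψ) · ¬χ) = ¬1/2 = 1/2
No assignment yields a value below 1/2, so this is the minimum.

1/2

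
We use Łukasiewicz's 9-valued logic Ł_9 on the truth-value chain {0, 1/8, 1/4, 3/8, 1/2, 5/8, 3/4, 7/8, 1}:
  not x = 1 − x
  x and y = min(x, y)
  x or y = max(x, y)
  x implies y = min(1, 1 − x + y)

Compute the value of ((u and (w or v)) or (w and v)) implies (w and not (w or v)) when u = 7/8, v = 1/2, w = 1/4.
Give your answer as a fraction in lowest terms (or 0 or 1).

w or v = 1/4 or 1/2 = 1/2
u and (w or v) = 7/8 and 1/2 = 1/2
w and v = 1/4 and 1/2 = 1/4
(u and (w or v)) or (w and v) = 1/2 or 1/4 = 1/2
w or v = 1/4 or 1/2 = 1/2
not (w or v) = not 1/2 = 1/2
w and not (w or v) = 1/4 and 1/2 = 1/4
((u and (w or v)) or (w and v)) implies (w and not (w or v)) = 1/2 implies 1/4 = 3/4

3/4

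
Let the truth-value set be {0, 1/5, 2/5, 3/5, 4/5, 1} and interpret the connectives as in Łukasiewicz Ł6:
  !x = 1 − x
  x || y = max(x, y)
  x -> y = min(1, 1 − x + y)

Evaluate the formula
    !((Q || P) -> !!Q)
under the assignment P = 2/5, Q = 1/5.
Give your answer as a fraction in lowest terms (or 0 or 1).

1/5

Q || P = 1/5 || 2/5 = 2/5
!Q = !1/5 = 4/5
!!Q = !4/5 = 1/5
(Q || P) -> !!Q = 2/5 -> 1/5 = 4/5
!((Q || P) -> !!Q) = !4/5 = 1/5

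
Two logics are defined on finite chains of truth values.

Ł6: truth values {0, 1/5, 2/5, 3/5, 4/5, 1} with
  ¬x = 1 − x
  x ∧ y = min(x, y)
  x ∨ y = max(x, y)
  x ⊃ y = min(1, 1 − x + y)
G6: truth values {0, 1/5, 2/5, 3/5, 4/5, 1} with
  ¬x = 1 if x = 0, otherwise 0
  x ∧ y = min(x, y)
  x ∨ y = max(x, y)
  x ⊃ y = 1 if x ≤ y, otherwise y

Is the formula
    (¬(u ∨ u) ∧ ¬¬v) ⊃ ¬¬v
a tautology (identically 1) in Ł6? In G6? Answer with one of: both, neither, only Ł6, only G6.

both

In Ł6: every assignment gives 1 — tautology.
In G6: every assignment gives 1 — tautology.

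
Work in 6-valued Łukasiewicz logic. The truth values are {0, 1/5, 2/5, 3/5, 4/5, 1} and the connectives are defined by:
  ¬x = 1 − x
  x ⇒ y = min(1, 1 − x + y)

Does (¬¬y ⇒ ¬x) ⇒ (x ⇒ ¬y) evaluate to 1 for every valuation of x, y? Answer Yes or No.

At x = 4/5, y = 2/5, for instance:
¬y = ¬2/5 = 3/5
¬¬y = ¬3/5 = 2/5
¬x = ¬4/5 = 1/5
¬¬y ⇒ ¬x = 2/5 ⇒ 1/5 = 4/5
x ⇒ ¬y = 4/5 ⇒ 3/5 = 4/5
(¬¬y ⇒ ¬x) ⇒ (x ⇒ ¬y) = 4/5 ⇒ 4/5 = 1
and checking the remaining 35 assignments likewise gives ≥ 1 in every case.

Yes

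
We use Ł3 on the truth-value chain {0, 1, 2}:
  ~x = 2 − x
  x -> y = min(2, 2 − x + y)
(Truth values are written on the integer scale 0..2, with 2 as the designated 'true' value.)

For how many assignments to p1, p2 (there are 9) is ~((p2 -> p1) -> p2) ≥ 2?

p1 = 0, p2 = 0 ↦ 2  ≥
p1 = 0, p2 = 1 ↦ 0  <
p1 = 0, p2 = 2 ↦ 0  <
p1 = 1, p2 = 0 ↦ 2  ≥
p1 = 1, p2 = 1 ↦ 1  <
p1 = 1, p2 = 2 ↦ 0  <
p1 = 2, p2 = 0 ↦ 2  ≥
p1 = 2, p2 = 1 ↦ 1  <
p1 = 2, p2 = 2 ↦ 0  <
So 3 of the 9 assignments meet the threshold.

3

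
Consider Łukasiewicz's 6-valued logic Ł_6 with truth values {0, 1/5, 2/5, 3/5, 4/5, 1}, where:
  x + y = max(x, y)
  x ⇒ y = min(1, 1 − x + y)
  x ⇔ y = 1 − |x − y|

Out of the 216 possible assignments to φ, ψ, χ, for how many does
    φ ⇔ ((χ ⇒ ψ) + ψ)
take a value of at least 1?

value 1: 36 assignments (counts)
value 4/5: 50 assignments
value 3/5: 43 assignments
value 2/5: 36 assignments
value 1/5: 29 assignments
value 0: 22 assignments
So 36 of the 216 assignments meet the threshold.

36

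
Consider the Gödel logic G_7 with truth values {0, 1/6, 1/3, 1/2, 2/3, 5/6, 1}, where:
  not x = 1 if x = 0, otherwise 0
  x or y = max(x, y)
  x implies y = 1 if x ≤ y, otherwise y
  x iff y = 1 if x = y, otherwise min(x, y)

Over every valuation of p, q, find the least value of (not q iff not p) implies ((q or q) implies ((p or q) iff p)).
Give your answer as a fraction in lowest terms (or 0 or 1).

1/6

Take p = 1/6, q = 1/3:
not q = not 1/3 = 0
not p = not 1/6 = 0
not q iff not p = 0 iff 0 = 1
q or q = 1/3 or 1/3 = 1/3
p or q = 1/6 or 1/3 = 1/3
(p or q) iff p = 1/3 iff 1/6 = 1/6
(q or q) implies ((p or q) iff p) = 1/3 implies 1/6 = 1/6
(not q iff not p) implies ((q or q) implies ((p or q) iff p)) = 1 implies 1/6 = 1/6
No assignment yields a value below 1/6, so this is the minimum.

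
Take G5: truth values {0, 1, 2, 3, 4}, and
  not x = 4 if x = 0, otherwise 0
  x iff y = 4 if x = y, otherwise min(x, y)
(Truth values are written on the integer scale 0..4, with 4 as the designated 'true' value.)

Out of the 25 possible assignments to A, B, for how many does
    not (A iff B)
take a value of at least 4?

8

value 4: 8 assignments (counts)
value 0: 17 assignments
So 8 of the 25 assignments meet the threshold.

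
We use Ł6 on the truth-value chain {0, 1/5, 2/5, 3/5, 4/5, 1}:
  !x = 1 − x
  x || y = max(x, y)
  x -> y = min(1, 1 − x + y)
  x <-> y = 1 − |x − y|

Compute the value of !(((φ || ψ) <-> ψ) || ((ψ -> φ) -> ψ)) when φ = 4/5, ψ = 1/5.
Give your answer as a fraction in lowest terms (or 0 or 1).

φ || ψ = 4/5 || 1/5 = 4/5
(φ || ψ) <-> ψ = 4/5 <-> 1/5 = 2/5
ψ -> φ = 1/5 -> 4/5 = 1
(ψ -> φ) -> ψ = 1 -> 1/5 = 1/5
((φ || ψ) <-> ψ) || ((ψ -> φ) -> ψ) = 2/5 || 1/5 = 2/5
!(((φ || ψ) <-> ψ) || ((ψ -> φ) -> ψ)) = !2/5 = 3/5

3/5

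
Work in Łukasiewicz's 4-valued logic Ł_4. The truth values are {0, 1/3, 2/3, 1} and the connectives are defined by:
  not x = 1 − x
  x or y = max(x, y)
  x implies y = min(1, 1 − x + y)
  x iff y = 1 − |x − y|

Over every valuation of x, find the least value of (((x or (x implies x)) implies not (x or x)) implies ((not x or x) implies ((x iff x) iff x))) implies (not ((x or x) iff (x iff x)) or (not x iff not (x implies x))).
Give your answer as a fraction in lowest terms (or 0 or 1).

2/3

Take x = 1/3:
x implies x = 1/3 implies 1/3 = 1
x or (x implies x) = 1/3 or 1 = 1
x or x = 1/3 or 1/3 = 1/3
not (x or x) = not 1/3 = 2/3
(x or (x implies x)) implies not (x or x) = 1 implies 2/3 = 2/3
not x = not 1/3 = 2/3
not x or x = 2/3 or 1/3 = 2/3
x iff x = 1/3 iff 1/3 = 1
(x iff x) iff x = 1 iff 1/3 = 1/3
(not x or x) implies ((x iff x) iff x) = 2/3 implies 1/3 = 2/3
((x or (x implies x)) implies not (x or x)) implies ((not x or x) implies ((x iff x) iff x)) = 2/3 implies 2/3 = 1
x or x = 1/3 or 1/3 = 1/3
x iff x = 1/3 iff 1/3 = 1
(x or x) iff (x iff x) = 1/3 iff 1 = 1/3
not ((x or x) iff (x iff x)) = not 1/3 = 2/3
not x = not 1/3 = 2/3
x implies x = 1/3 implies 1/3 = 1
not (x implies x) = not 1 = 0
not x iff not (x implies x) = 2/3 iff 0 = 1/3
not ((x or x) iff (x iff x)) or (not x iff not (x implies x)) = 2/3 or 1/3 = 2/3
(((x or (x implies x)) implies not (x or x)) implies ((not x or x) implies ((x iff x) iff x))) implies (not ((x or x) iff (x iff x)) or (not x iff not (x implies x))) = 1 implies 2/3 = 2/3
No assignment yields a value below 2/3, so this is the minimum.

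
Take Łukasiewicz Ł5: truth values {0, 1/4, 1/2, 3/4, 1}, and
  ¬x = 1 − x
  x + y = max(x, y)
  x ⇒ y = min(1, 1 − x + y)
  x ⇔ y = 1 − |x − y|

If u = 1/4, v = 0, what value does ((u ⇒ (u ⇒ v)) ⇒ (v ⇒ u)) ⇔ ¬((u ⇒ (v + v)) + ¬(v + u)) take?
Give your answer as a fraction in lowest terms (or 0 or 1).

1/4

u ⇒ v = 1/4 ⇒ 0 = 3/4
u ⇒ (u ⇒ v) = 1/4 ⇒ 3/4 = 1
v ⇒ u = 0 ⇒ 1/4 = 1
(u ⇒ (u ⇒ v)) ⇒ (v ⇒ u) = 1 ⇒ 1 = 1
v + v = 0 + 0 = 0
u ⇒ (v + v) = 1/4 ⇒ 0 = 3/4
v + u = 0 + 1/4 = 1/4
¬(v + u) = ¬1/4 = 3/4
(u ⇒ (v + v)) + ¬(v + u) = 3/4 + 3/4 = 3/4
¬((u ⇒ (v + v)) + ¬(v + u)) = ¬3/4 = 1/4
((u ⇒ (u ⇒ v)) ⇒ (v ⇒ u)) ⇔ ¬((u ⇒ (v + v)) + ¬(v + u)) = 1 ⇔ 1/4 = 1/4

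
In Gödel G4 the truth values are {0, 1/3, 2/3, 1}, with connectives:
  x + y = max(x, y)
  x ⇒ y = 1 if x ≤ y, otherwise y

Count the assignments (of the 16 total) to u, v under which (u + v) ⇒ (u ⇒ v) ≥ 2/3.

u = 0, v = 0 ↦ 1  ≥
u = 0, v = 1/3 ↦ 1  ≥
u = 0, v = 2/3 ↦ 1  ≥
u = 0, v = 1 ↦ 1  ≥
u = 1/3, v = 0 ↦ 0  <
u = 1/3, v = 1/3 ↦ 1  ≥
u = 1/3, v = 2/3 ↦ 1  ≥
u = 1/3, v = 1 ↦ 1  ≥
u = 2/3, v = 0 ↦ 0  <
u = 2/3, v = 1/3 ↦ 1/3  <
u = 2/3, v = 2/3 ↦ 1  ≥
u = 2/3, v = 1 ↦ 1  ≥
u = 1, v = 0 ↦ 0  <
u = 1, v = 1/3 ↦ 1/3  <
u = 1, v = 2/3 ↦ 2/3  ≥
u = 1, v = 1 ↦ 1  ≥
So 11 of the 16 assignments meet the threshold.

11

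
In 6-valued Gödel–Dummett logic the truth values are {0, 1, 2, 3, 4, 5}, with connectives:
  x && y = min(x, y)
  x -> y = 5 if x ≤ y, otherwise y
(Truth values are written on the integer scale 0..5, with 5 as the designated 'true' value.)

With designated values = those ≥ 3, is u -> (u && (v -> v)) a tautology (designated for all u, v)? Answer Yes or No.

At u = 5, v = 2, for instance:
v -> v = 2 -> 2 = 5
u && (v -> v) = 5 && 5 = 5
u -> (u && (v -> v)) = 5 -> 5 = 5
and checking the remaining 35 assignments likewise gives ≥ 3 in every case.

Yes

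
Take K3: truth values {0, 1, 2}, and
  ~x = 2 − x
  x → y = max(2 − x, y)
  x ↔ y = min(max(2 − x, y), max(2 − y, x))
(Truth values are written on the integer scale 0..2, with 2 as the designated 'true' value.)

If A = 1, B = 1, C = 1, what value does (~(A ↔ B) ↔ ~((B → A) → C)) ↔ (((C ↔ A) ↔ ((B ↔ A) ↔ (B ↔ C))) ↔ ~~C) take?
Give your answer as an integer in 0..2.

A ↔ B = 1 ↔ 1 = 1
~(A ↔ B) = ~1 = 1
B → A = 1 → 1 = 1
(B → A) → C = 1 → 1 = 1
~((B → A) → C) = ~1 = 1
~(A ↔ B) ↔ ~((B → A) → C) = 1 ↔ 1 = 1
C ↔ A = 1 ↔ 1 = 1
B ↔ A = 1 ↔ 1 = 1
B ↔ C = 1 ↔ 1 = 1
(B ↔ A) ↔ (B ↔ C) = 1 ↔ 1 = 1
(C ↔ A) ↔ ((B ↔ A) ↔ (B ↔ C)) = 1 ↔ 1 = 1
~C = ~1 = 1
~~C = ~1 = 1
((C ↔ A) ↔ ((B ↔ A) ↔ (B ↔ C))) ↔ ~~C = 1 ↔ 1 = 1
(~(A ↔ B) ↔ ~((B → A) → C)) ↔ (((C ↔ A) ↔ ((B ↔ A) ↔ (B ↔ C))) ↔ ~~C) = 1 ↔ 1 = 1

1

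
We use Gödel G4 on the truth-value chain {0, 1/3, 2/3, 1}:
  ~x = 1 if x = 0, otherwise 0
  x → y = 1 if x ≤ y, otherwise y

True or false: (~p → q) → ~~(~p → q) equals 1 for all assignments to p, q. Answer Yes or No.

p = 0, q = 0 ↦ 1
p = 0, q = 1/3 ↦ 1
p = 0, q = 2/3 ↦ 1
p = 0, q = 1 ↦ 1
p = 1/3, q = 0 ↦ 1
p = 1/3, q = 1/3 ↦ 1
p = 1/3, q = 2/3 ↦ 1
p = 1/3, q = 1 ↦ 1
p = 2/3, q = 0 ↦ 1
p = 2/3, q = 1/3 ↦ 1
p = 2/3, q = 2/3 ↦ 1
p = 2/3, q = 1 ↦ 1
p = 1, q = 0 ↦ 1
p = 1, q = 1/3 ↦ 1
p = 1, q = 2/3 ↦ 1
p = 1, q = 1 ↦ 1
Every assignment gives a value ≥ 1.

Yes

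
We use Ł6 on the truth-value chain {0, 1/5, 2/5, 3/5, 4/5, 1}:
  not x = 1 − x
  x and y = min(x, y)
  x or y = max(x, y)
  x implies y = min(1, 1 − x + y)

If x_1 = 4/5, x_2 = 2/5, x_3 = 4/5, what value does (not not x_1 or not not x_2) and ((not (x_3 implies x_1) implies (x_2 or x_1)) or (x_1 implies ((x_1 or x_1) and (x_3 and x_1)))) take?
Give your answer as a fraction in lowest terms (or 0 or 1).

4/5

not x_1 = not 4/5 = 1/5
not not x_1 = not 1/5 = 4/5
not x_2 = not 2/5 = 3/5
not not x_2 = not 3/5 = 2/5
not not x_1 or not not x_2 = 4/5 or 2/5 = 4/5
x_3 implies x_1 = 4/5 implies 4/5 = 1
not (x_3 implies x_1) = not 1 = 0
x_2 or x_1 = 2/5 or 4/5 = 4/5
not (x_3 implies x_1) implies (x_2 or x_1) = 0 implies 4/5 = 1
x_1 or x_1 = 4/5 or 4/5 = 4/5
x_3 and x_1 = 4/5 and 4/5 = 4/5
(x_1 or x_1) and (x_3 and x_1) = 4/5 and 4/5 = 4/5
x_1 implies ((x_1 or x_1) and (x_3 and x_1)) = 4/5 implies 4/5 = 1
(not (x_3 implies x_1) implies (x_2 or x_1)) or (x_1 implies ((x_1 or x_1) and (x_3 and x_1))) = 1 or 1 = 1
(not not x_1 or not not x_2) and ((not (x_3 implies x_1) implies (x_2 or x_1)) or (x_1 implies ((x_1 or x_1) and (x_3 and x_1)))) = 4/5 and 1 = 4/5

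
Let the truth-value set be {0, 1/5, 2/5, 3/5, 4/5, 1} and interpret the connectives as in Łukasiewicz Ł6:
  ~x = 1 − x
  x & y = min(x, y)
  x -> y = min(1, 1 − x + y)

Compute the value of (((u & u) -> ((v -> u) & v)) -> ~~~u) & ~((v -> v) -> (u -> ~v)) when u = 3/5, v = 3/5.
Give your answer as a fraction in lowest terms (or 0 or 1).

u & u = 3/5 & 3/5 = 3/5
v -> u = 3/5 -> 3/5 = 1
(v -> u) & v = 1 & 3/5 = 3/5
(u & u) -> ((v -> u) & v) = 3/5 -> 3/5 = 1
~u = ~3/5 = 2/5
~~u = ~2/5 = 3/5
~~~u = ~3/5 = 2/5
((u & u) -> ((v -> u) & v)) -> ~~~u = 1 -> 2/5 = 2/5
v -> v = 3/5 -> 3/5 = 1
~v = ~3/5 = 2/5
u -> ~v = 3/5 -> 2/5 = 4/5
(v -> v) -> (u -> ~v) = 1 -> 4/5 = 4/5
~((v -> v) -> (u -> ~v)) = ~4/5 = 1/5
(((u & u) -> ((v -> u) & v)) -> ~~~u) & ~((v -> v) -> (u -> ~v)) = 2/5 & 1/5 = 1/5

1/5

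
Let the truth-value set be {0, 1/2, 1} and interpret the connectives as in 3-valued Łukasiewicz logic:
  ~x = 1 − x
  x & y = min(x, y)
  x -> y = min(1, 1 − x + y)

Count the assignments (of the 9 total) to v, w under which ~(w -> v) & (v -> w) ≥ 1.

v = 0, w = 0 ↦ 0  <
v = 0, w = 1/2 ↦ 1/2  <
v = 0, w = 1 ↦ 1  ≥
v = 1/2, w = 0 ↦ 0  <
v = 1/2, w = 1/2 ↦ 0  <
v = 1/2, w = 1 ↦ 1/2  <
v = 1, w = 0 ↦ 0  <
v = 1, w = 1/2 ↦ 0  <
v = 1, w = 1 ↦ 0  <
So 1 of the 9 assignments meets the threshold.

1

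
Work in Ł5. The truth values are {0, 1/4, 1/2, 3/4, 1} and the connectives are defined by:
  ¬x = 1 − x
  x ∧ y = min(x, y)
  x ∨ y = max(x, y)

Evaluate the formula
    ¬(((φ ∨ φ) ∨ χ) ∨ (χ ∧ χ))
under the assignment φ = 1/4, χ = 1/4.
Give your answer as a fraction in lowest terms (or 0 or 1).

φ ∨ φ = 1/4 ∨ 1/4 = 1/4
(φ ∨ φ) ∨ χ = 1/4 ∨ 1/4 = 1/4
χ ∧ χ = 1/4 ∧ 1/4 = 1/4
((φ ∨ φ) ∨ χ) ∨ (χ ∧ χ) = 1/4 ∨ 1/4 = 1/4
¬(((φ ∨ φ) ∨ χ) ∨ (χ ∧ χ)) = ¬1/4 = 3/4

3/4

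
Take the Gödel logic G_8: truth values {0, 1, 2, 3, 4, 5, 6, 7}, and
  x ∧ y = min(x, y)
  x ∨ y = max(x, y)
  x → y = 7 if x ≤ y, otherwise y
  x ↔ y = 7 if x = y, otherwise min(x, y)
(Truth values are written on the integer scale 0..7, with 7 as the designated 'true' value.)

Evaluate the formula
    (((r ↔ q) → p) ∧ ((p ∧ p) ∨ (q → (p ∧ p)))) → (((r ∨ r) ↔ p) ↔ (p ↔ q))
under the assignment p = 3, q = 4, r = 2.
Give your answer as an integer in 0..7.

2

r ↔ q = 2 ↔ 4 = 2
(r ↔ q) → p = 2 → 3 = 7
p ∧ p = 3 ∧ 3 = 3
p ∧ p = 3 ∧ 3 = 3
q → (p ∧ p) = 4 → 3 = 3
(p ∧ p) ∨ (q → (p ∧ p)) = 3 ∨ 3 = 3
((r ↔ q) → p) ∧ ((p ∧ p) ∨ (q → (p ∧ p))) = 7 ∧ 3 = 3
r ∨ r = 2 ∨ 2 = 2
(r ∨ r) ↔ p = 2 ↔ 3 = 2
p ↔ q = 3 ↔ 4 = 3
((r ∨ r) ↔ p) ↔ (p ↔ q) = 2 ↔ 3 = 2
(((r ↔ q) → p) ∧ ((p ∧ p) ∨ (q → (p ∧ p)))) → (((r ∨ r) ↔ p) ↔ (p ↔ q)) = 3 → 2 = 2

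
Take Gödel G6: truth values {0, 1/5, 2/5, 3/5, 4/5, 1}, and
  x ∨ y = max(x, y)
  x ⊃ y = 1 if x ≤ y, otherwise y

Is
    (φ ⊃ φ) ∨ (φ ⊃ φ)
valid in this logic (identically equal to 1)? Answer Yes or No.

Yes

φ = 0 ↦ 1
φ = 1/5 ↦ 1
φ = 2/5 ↦ 1
φ = 3/5 ↦ 1
φ = 4/5 ↦ 1
φ = 1 ↦ 1
Every assignment gives a value ≥ 1.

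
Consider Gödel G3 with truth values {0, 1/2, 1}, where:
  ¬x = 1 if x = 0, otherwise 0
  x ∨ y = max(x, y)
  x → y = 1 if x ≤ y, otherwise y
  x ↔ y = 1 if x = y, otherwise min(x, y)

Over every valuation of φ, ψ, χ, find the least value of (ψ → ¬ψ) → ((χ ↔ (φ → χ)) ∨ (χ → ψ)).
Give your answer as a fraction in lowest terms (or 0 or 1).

Take φ = 0, ψ = 0, χ = 1/2:
¬ψ = ¬0 = 1
ψ → ¬ψ = 0 → 1 = 1
φ → χ = 0 → 1/2 = 1
χ ↔ (φ → χ) = 1/2 ↔ 1 = 1/2
χ → ψ = 1/2 → 0 = 0
(χ ↔ (φ → χ)) ∨ (χ → ψ) = 1/2 ∨ 0 = 1/2
(ψ → ¬ψ) → ((χ ↔ (φ → χ)) ∨ (χ → ψ)) = 1 → 1/2 = 1/2
No assignment yields a value below 1/2, so this is the minimum.

1/2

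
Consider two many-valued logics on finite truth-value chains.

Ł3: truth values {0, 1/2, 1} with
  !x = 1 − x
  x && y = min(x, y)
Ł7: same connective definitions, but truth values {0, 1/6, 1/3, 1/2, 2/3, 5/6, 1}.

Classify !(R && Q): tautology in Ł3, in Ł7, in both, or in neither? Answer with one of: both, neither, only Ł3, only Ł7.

neither

In Ł3: at Q = 1/2, R = 1/2 the value is 1/2 — not a tautology.
In Ł7: at Q = 1/6, R = 1/6 the value is 5/6 — not a tautology.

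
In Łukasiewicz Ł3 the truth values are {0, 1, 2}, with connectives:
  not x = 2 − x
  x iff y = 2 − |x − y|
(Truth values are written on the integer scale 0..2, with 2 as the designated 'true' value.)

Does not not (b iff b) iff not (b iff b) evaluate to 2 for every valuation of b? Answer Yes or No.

No

Counterexample: take b = 0.
b iff b = 0 iff 0 = 2
not (b iff b) = not 2 = 0
not not (b iff b) = not 0 = 2
b iff b = 0 iff 0 = 2
not (b iff b) = not 2 = 0
not not (b iff b) iff not (b iff b) = 2 iff 0 = 0
This gives 0 ≠ 2.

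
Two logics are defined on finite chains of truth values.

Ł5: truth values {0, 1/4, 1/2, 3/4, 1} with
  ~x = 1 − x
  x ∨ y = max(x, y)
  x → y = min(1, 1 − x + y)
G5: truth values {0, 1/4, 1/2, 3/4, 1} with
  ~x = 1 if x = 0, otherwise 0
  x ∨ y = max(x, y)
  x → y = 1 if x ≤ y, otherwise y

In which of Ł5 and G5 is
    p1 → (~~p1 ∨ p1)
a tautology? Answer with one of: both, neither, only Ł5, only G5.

both

In Ł5: every assignment gives 1 — tautology.
In G5: every assignment gives 1 — tautology.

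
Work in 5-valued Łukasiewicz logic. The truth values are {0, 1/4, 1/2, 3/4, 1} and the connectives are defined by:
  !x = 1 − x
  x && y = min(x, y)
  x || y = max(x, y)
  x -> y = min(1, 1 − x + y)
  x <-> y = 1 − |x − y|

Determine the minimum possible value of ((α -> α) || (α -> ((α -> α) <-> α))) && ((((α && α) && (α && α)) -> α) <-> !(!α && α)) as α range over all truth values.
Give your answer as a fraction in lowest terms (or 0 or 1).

1/2

Take α = 1/2:
α -> α = 1/2 -> 1/2 = 1
α -> α = 1/2 -> 1/2 = 1
(α -> α) <-> α = 1 <-> 1/2 = 1/2
α -> ((α -> α) <-> α) = 1/2 -> 1/2 = 1
(α -> α) || (α -> ((α -> α) <-> α)) = 1 || 1 = 1
α && α = 1/2 && 1/2 = 1/2
α && α = 1/2 && 1/2 = 1/2
(α && α) && (α && α) = 1/2 && 1/2 = 1/2
((α && α) && (α && α)) -> α = 1/2 -> 1/2 = 1
!α = !1/2 = 1/2
!α && α = 1/2 && 1/2 = 1/2
!(!α && α) = !1/2 = 1/2
(((α && α) && (α && α)) -> α) <-> !(!α && α) = 1 <-> 1/2 = 1/2
((α -> α) || (α -> ((α -> α) <-> α))) && ((((α && α) && (α && α)) -> α) <-> !(!α && α)) = 1 && 1/2 = 1/2
No assignment yields a value below 1/2, so this is the minimum.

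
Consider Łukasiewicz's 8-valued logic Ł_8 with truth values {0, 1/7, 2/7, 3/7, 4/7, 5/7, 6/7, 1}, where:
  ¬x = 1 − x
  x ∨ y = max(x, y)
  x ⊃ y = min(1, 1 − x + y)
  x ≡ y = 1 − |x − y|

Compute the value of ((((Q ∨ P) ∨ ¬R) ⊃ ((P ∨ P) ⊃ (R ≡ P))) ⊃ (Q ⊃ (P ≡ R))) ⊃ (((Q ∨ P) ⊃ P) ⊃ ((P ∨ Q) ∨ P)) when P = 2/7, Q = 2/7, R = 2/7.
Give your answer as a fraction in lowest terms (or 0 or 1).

2/7

Q ∨ P = 2/7 ∨ 2/7 = 2/7
¬R = ¬2/7 = 5/7
(Q ∨ P) ∨ ¬R = 2/7 ∨ 5/7 = 5/7
P ∨ P = 2/7 ∨ 2/7 = 2/7
R ≡ P = 2/7 ≡ 2/7 = 1
(P ∨ P) ⊃ (R ≡ P) = 2/7 ⊃ 1 = 1
((Q ∨ P) ∨ ¬R) ⊃ ((P ∨ P) ⊃ (R ≡ P)) = 5/7 ⊃ 1 = 1
P ≡ R = 2/7 ≡ 2/7 = 1
Q ⊃ (P ≡ R) = 2/7 ⊃ 1 = 1
(((Q ∨ P) ∨ ¬R) ⊃ ((P ∨ P) ⊃ (R ≡ P))) ⊃ (Q ⊃ (P ≡ R)) = 1 ⊃ 1 = 1
Q ∨ P = 2/7 ∨ 2/7 = 2/7
(Q ∨ P) ⊃ P = 2/7 ⊃ 2/7 = 1
P ∨ Q = 2/7 ∨ 2/7 = 2/7
(P ∨ Q) ∨ P = 2/7 ∨ 2/7 = 2/7
((Q ∨ P) ⊃ P) ⊃ ((P ∨ Q) ∨ P) = 1 ⊃ 2/7 = 2/7
((((Q ∨ P) ∨ ¬R) ⊃ ((P ∨ P) ⊃ (R ≡ P))) ⊃ (Q ⊃ (P ≡ R))) ⊃ (((Q ∨ P) ⊃ P) ⊃ ((P ∨ Q) ∨ P)) = 1 ⊃ 2/7 = 2/7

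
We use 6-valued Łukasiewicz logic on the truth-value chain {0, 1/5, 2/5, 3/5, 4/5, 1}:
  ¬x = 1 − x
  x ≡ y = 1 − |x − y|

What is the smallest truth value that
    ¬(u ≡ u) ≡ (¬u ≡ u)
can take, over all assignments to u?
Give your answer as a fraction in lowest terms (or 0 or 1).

Take u = 2/5:
u ≡ u = 2/5 ≡ 2/5 = 1
¬(u ≡ u) = ¬1 = 0
¬u = ¬2/5 = 3/5
¬u ≡ u = 3/5 ≡ 2/5 = 4/5
¬(u ≡ u) ≡ (¬u ≡ u) = 0 ≡ 4/5 = 1/5
No assignment yields a value below 1/5, so this is the minimum.

1/5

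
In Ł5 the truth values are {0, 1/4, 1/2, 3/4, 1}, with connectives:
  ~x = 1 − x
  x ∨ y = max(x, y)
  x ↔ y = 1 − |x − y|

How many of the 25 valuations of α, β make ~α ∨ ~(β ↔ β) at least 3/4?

value 1: 5 assignments (counts)
value 3/4: 5 assignments (counts)
value 1/2: 5 assignments
value 1/4: 5 assignments
value 0: 5 assignments
So 10 of the 25 assignments meet the threshold.

10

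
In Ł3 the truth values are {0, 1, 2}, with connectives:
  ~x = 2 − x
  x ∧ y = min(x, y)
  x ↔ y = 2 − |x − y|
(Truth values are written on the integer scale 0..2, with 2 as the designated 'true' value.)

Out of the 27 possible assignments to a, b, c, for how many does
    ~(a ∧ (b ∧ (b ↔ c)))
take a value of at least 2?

value 2: 17 assignments (counts)
value 1: 9 assignments
value 0: 1 assignment
So 17 of the 27 assignments meet the threshold.

17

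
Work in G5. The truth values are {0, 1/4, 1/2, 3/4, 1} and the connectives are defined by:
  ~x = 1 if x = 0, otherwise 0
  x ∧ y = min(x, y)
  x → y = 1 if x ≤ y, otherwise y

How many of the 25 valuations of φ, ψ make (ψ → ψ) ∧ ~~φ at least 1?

value 1: 20 assignments (counts)
value 0: 5 assignments
So 20 of the 25 assignments meet the threshold.

20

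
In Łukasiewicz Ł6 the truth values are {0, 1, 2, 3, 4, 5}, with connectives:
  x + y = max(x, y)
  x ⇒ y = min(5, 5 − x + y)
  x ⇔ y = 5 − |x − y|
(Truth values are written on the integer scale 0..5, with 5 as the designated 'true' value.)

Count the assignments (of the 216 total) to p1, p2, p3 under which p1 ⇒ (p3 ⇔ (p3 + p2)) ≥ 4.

value 5: 181 assignments (counts)
value 4: 15 assignments (counts)
value 3: 10 assignments
value 2: 6 assignments
value 1: 3 assignments
value 0: 1 assignment
So 196 of the 216 assignments meet the threshold.

196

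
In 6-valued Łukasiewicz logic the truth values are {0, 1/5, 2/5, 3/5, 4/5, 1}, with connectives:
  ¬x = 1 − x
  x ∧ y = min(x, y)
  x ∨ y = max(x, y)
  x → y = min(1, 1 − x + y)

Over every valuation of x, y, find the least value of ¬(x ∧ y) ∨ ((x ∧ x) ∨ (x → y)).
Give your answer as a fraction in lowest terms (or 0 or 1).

4/5

Take x = 2/5, y = 1/5:
x ∧ y = 2/5 ∧ 1/5 = 1/5
¬(x ∧ y) = ¬1/5 = 4/5
x ∧ x = 2/5 ∧ 2/5 = 2/5
x → y = 2/5 → 1/5 = 4/5
(x ∧ x) ∨ (x → y) = 2/5 ∨ 4/5 = 4/5
¬(x ∧ y) ∨ ((x ∧ x) ∨ (x → y)) = 4/5 ∨ 4/5 = 4/5
No assignment yields a value below 4/5, so this is the minimum.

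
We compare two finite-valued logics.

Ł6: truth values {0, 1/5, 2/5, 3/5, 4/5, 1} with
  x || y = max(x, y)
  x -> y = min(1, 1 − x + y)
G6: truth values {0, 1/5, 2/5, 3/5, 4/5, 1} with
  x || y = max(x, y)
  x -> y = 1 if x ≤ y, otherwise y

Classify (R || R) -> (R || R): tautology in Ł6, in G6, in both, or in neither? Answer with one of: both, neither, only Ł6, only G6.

both

In Ł6: every assignment gives 1 — tautology.
In G6: every assignment gives 1 — tautology.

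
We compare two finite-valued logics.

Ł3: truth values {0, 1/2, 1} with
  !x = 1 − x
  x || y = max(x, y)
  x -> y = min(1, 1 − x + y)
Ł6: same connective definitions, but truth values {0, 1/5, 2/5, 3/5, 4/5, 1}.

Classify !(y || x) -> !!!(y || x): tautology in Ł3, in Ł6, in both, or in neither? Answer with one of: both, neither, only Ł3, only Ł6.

both

In Ł3: every assignment gives 1 — tautology.
In Ł6: every assignment gives 1 — tautology.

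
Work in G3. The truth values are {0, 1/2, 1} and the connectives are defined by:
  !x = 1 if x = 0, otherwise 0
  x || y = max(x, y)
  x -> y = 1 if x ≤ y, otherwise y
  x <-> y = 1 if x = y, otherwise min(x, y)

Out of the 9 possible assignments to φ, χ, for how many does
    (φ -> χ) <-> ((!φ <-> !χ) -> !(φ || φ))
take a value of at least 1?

φ = 0, χ = 0 ↦ 1  ≥
φ = 0, χ = 1/2 ↦ 1  ≥
φ = 0, χ = 1 ↦ 1  ≥
φ = 1/2, χ = 0 ↦ 0  <
φ = 1/2, χ = 1/2 ↦ 0  <
φ = 1/2, χ = 1 ↦ 0  <
φ = 1, χ = 0 ↦ 0  <
φ = 1, χ = 1/2 ↦ 0  <
φ = 1, χ = 1 ↦ 0  <
So 3 of the 9 assignments meet the threshold.

3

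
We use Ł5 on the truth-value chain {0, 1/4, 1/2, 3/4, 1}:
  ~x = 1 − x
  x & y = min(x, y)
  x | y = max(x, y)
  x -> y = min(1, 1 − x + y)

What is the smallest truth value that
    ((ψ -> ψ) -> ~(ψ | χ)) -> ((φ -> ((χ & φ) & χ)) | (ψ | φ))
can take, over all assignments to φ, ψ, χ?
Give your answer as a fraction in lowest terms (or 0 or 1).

1/2

Take φ = 1/2, ψ = 0, χ = 0:
ψ -> ψ = 0 -> 0 = 1
ψ | χ = 0 | 0 = 0
~(ψ | χ) = ~0 = 1
(ψ -> ψ) -> ~(ψ | χ) = 1 -> 1 = 1
χ & φ = 0 & 1/2 = 0
(χ & φ) & χ = 0 & 0 = 0
φ -> ((χ & φ) & χ) = 1/2 -> 0 = 1/2
ψ | φ = 0 | 1/2 = 1/2
(φ -> ((χ & φ) & χ)) | (ψ | φ) = 1/2 | 1/2 = 1/2
((ψ -> ψ) -> ~(ψ | χ)) -> ((φ -> ((χ & φ) & χ)) | (ψ | φ)) = 1 -> 1/2 = 1/2
No assignment yields a value below 1/2, so this is the minimum.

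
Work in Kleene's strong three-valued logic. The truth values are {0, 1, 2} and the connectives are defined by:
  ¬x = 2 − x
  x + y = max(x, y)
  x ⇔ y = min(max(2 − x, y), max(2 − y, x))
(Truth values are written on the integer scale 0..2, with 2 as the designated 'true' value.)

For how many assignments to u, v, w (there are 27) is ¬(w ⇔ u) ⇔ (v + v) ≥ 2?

value 2: 4 assignments (counts)
value 1: 19 assignments
value 0: 4 assignments
So 4 of the 27 assignments meet the threshold.

4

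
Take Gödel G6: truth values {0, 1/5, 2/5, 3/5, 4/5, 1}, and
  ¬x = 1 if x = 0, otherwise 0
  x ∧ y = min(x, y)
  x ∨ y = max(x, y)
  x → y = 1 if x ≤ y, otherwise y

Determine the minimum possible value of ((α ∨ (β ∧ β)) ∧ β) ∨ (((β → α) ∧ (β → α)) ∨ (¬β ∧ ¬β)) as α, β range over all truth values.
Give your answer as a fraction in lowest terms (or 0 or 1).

1/5

Take α = 0, β = 1/5:
β ∧ β = 1/5 ∧ 1/5 = 1/5
α ∨ (β ∧ β) = 0 ∨ 1/5 = 1/5
(α ∨ (β ∧ β)) ∧ β = 1/5 ∧ 1/5 = 1/5
β → α = 1/5 → 0 = 0
β → α = 1/5 → 0 = 0
(β → α) ∧ (β → α) = 0 ∧ 0 = 0
¬β = ¬1/5 = 0
¬β = ¬1/5 = 0
¬β ∧ ¬β = 0 ∧ 0 = 0
((β → α) ∧ (β → α)) ∨ (¬β ∧ ¬β) = 0 ∨ 0 = 0
((α ∨ (β ∧ β)) ∧ β) ∨ (((β → α) ∧ (β → α)) ∨ (¬β ∧ ¬β)) = 1/5 ∨ 0 = 1/5
No assignment yields a value below 1/5, so this is the minimum.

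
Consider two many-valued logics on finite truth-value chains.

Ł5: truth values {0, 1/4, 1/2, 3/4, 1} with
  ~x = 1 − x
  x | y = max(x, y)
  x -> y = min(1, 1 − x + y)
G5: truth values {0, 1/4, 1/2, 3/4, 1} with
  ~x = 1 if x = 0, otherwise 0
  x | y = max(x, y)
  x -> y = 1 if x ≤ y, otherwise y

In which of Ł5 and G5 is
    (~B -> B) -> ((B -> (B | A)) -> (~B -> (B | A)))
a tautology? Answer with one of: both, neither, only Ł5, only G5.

In Ł5: every assignment gives 1 — tautology.
In G5: every assignment gives 1 — tautology.

both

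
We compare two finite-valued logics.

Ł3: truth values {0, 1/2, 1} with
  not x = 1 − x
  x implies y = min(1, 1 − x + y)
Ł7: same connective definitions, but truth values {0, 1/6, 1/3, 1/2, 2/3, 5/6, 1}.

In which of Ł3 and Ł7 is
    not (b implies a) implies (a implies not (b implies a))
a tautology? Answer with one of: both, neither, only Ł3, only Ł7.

both

In Ł3: every assignment gives 1 — tautology.
In Ł7: every assignment gives 1 — tautology.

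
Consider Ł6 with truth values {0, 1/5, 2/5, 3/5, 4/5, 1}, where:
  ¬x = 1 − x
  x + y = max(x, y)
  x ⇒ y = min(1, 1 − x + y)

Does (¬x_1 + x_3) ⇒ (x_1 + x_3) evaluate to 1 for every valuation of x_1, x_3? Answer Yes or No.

Counterexample: take x_1 = 0, x_3 = 0.
¬x_1 = ¬0 = 1
¬x_1 + x_3 = 1 + 0 = 1
x_1 + x_3 = 0 + 0 = 0
(¬x_1 + x_3) ⇒ (x_1 + x_3) = 1 ⇒ 0 = 0
This gives 0 ≠ 1.

No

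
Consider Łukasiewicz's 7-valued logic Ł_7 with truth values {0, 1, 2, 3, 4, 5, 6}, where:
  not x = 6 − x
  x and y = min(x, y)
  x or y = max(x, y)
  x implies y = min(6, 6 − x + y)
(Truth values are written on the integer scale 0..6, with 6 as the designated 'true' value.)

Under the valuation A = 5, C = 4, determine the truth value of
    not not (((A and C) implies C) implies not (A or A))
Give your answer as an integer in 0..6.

A and C = 5 and 4 = 4
(A and C) implies C = 4 implies 4 = 6
A or A = 5 or 5 = 5
not (A or A) = not 5 = 1
((A and C) implies C) implies not (A or A) = 6 implies 1 = 1
not (((A and C) implies C) implies not (A or A)) = not 1 = 5
not not (((A and C) implies C) implies not (A or A)) = not 5 = 1

1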